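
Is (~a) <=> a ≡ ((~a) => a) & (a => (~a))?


Compare truth tables:
a | φ | ψ
---------
False | False | False
True | False | False
The columns φ and ψ agree on every row.

Yes, they are logically equivalent.


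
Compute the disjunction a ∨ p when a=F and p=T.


Disjunction is false only when both operands are false.
Substitute: a=F, p=T.
F ∨ T evaluates to T.

T


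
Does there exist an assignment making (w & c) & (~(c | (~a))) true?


Check all 8 assignments over {a, c, w}:
a | c | w | φ
-------------
False | False | False | False
True | False | False | False
False | True | False | False
True | True | False | False
False | False | True | False
True | False | True | False
False | True | True | False
True | True | True | False
No assignment makes the formula true.

Unsatisfiable.


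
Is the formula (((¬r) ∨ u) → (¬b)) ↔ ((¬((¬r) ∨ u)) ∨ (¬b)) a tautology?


Build the truth table over {b, r, u}:
b | r | u | φ
-------------
F | F | F | T
T | F | F | T
F | T | F | T
T | T | F | T
F | F | T | T
T | F | T | T
F | T | T | T
T | T | T | T
Every row evaluates to true.

Yes, it is a tautology.


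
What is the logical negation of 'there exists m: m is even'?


¬(for all x: φ) = there exists x: ¬φ, and ¬(there exists x: φ) = for all x: ¬φ.
Apply to the existential statement.

for all m: NOT(m is even)


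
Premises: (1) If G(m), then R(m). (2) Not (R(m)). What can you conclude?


Modus tollens: from (P → Q) and ¬Q, infer ¬P.
Q = 'R(m)' is denied; since P → Q, P must also fail.

Not (G(m)).


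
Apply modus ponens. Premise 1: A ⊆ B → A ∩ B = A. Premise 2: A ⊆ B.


Modus ponens: from (P → Q) and P, infer Q.
P = 'A ⊆ B' is asserted, and P → Q holds, so Q follows.

A ∩ B = A.


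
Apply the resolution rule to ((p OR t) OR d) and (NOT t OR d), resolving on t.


The clauses contain complementary literals t and NOTt.
Resolution eliminates this pair and disjoins the remaining literals (merging duplicates).

(d OR p)


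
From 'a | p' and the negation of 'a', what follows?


Disjunctive syllogism: from (P ∨ Q) and ¬P, infer Q.
One disjunct, 'a', is ruled out; the other must hold.

p


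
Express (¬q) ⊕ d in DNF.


Step 1: (¬q) ⊕ d is true exactly when they disagree: ((¬q) ∧ ¬d) ∨ (¬(¬q) ∧ d).
Step 2: Eliminate any double negations (¬¬X = X).

((¬q) ∧ (¬d)) ∨ (q ∧ d)


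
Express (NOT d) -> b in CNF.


Step 1: Rewrite (¬d) → b as ¬(¬d) ∨ b.
Step 2: Eliminate any double negations (¬¬X = X).

d OR b


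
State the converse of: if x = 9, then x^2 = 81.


The converse of (P → Q) is (Q → P). It is not in general equivalent to the original.
Here P = 'x = 9' and Q = 'x^2 = 81'.

If x^2 = 81, then x = 9.


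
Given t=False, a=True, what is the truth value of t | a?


Disjunction is false only when both operands are false.
Substitute: t=False, a=True.
False | True evaluates to True.

True


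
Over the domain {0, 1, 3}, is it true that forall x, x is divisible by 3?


Evaluate the predicate on each element: 0:True, 1:False, 3:True.
Counterexample x = 1 fails the predicate.

False


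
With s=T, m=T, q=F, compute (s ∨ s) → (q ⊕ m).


Substitute s=T, m=T, q=F:
s ∨ s = T ∨ T = T
q ⊕ m = F ⊕ T = T
(s ∨ s) → (q ⊕ m) = T → T = T

T


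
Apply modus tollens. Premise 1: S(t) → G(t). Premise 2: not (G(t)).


Modus tollens: from (P → Q) and ¬Q, infer ¬P.
Q = 'G(t)' is denied; since P → Q, P must also fail.

Not (S(t)).


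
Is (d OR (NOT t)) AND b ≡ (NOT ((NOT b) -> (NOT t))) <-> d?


Compare truth tables:
b | d | t | φ | ψ
-----------------
F | F | F | F | T
T | F | F | T | T
F | T | F | F | F
T | T | F | T | F
F | F | T | F | F
T | F | T | F | T
F | T | T | F | T
T | T | T | T | F
They differ at row 1 (b=F, d=F, t=F): φ=F but ψ=T.

No, they are not logically equivalent.


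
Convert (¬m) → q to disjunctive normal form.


Step 1: Rewrite (¬m) → q as ¬(¬m) ∨ q.
Step 2: Eliminate any double negations (¬¬X = X).

m ∨ q


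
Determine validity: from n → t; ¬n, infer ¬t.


This is denying the antecedent (fallacy). There exist truth assignments where the premises are all true but the conclusion is false.

Invalid.


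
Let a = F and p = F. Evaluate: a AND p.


Conjunction is true only when both operands are true.
Substitute: a=F, p=F.
F AND F evaluates to F.

F


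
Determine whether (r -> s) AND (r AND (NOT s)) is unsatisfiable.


Truth table over {r, s}:
r | s | φ
---------
F | F | F
T | F | F
F | T | F
T | T | F
Every row is false.

Yes, it is a contradiction.


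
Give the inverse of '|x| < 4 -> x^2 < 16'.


The inverse of (P → Q) is (¬P → ¬Q). It is equivalent to the converse, not to the original.
Here P = '|x| < 4' and Q = 'x^2 < 16'.

If not (|x| < 4), then not (x^2 < 16).


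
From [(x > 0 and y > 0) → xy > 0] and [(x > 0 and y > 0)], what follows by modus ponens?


Modus ponens: from (P → Q) and P, infer Q.
P = '(x > 0 and y > 0)' is asserted, and P → Q holds, so Q follows.

xy > 0.


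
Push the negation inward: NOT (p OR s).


De Morgan: the negation of a disjunction is the conjunction of the negations.
Distribute NOT across OR, flipping it to AND, and negate each literal.

(NOT p) AND (NOT s)


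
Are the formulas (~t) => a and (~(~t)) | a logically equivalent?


Compare truth tables:
a | t | φ | ψ
-------------
False | False | False | False
True | False | True | True
False | True | True | True
True | True | True | True
The columns φ and ψ agree on every row.

Yes, they are logically equivalent.


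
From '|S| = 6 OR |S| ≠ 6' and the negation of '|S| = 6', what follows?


Disjunctive syllogism: from (P ∨ Q) and ¬P, infer Q.
One disjunct, '|S| = 6', is ruled out; the other must hold.

|S| ≠ 6


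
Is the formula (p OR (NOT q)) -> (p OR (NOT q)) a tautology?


Build the truth table over {p, q}:
p | q | φ
---------
F | F | T
T | F | T
F | T | T
T | T | T
Every row evaluates to true.

Yes, it is a tautology.


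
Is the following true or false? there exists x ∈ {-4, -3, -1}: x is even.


Evaluate the predicate on each element: -4:T, -3:F, -1:F.
Witness x = -4 satisfies the predicate.

T


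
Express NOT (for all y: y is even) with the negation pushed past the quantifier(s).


¬(for all x: φ) = there exists x: ¬φ, and ¬(there exists x: φ) = for all x: ¬φ.
Apply to the universal statement.

there exists y: NOT(y is even)


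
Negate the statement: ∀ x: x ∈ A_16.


¬(∀ x: φ) = ∃ x: ¬φ, and ¬(∃ x: φ) = ∀ x: ¬φ.
Apply to the universal statement.

∃ x: ¬(x ∈ A_16)


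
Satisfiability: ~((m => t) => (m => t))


Check all 4 assignments over {m, t}:
m | t | φ
---------
False | False | False
True | False | False
False | True | False
True | True | False
No assignment makes the formula true.

Unsatisfiable.


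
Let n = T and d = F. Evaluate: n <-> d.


Biconditional is true when both operands have the same truth value.
Substitute: n=T, d=F.
T <-> F evaluates to F.

F


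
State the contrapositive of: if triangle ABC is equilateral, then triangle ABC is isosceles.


The contrapositive of (P → Q) is (¬Q → ¬P); it is logically equivalent to the original.
Here P = 'triangle ABC is equilateral' and Q = 'triangle ABC is isosceles'.

If not (triangle ABC is isosceles), then not (triangle ABC is equilateral).


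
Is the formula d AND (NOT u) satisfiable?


Search for a satisfying assignment over {d, u}.
Try d=T, u=F: the formula evaluates to T.
A satisfying assignment exists.

Satisfiable.


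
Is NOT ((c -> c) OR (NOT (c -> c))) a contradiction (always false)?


Truth table over {c}:
c | φ
-----
F | F
T | F
Every row is false.

Yes, it is a contradiction.


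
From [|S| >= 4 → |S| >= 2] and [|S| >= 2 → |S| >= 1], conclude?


Hypothetical syllogism: from (P → Q) and (Q → R), infer (P → R).
Chain the two implications through the shared middle term '|S| >= 2'.

|S| >= 4 → |S| >= 1


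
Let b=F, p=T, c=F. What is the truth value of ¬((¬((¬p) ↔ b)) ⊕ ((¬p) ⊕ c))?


Substitute b=F, p=T, c=F:
¬p = F
(¬p) ↔ b = F ↔ F = T
¬((¬p) ↔ b) = F
¬p = F
(¬p) ⊕ c = F ⊕ F = F
(¬((¬p) ↔ b)) ⊕ ((¬p) ⊕ c) = F ⊕ F = F
¬((¬((¬p) ↔ b)) ⊕ ((¬p) ⊕ c)) = T

T


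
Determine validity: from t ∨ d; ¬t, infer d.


This matches the form of disjunctive syllogism: the conclusion follows in every model of the premises.

Valid.


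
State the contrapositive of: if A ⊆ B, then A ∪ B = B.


The contrapositive of (P → Q) is (¬Q → ¬P); it is logically equivalent to the original.
Here P = 'A ⊆ B' and Q = 'A ∪ B = B'.

If not (A ∪ B = B), then not (A ⊆ B).


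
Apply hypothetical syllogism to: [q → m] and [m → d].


Hypothetical syllogism: from (P → Q) and (Q → R), infer (P → R).
Chain the two implications through the shared middle term 'm'.

q → d


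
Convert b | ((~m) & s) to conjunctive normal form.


Step 1: Distribute ∨ over ∧: b ∨ ((¬m) ∧ s) = (b ∨ (¬m)) ∧ (b ∨ s).

(b | (~m)) & (b | s)


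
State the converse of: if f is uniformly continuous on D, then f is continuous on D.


The converse of (P → Q) is (Q → P). It is not in general equivalent to the original.
Here P = 'f is uniformly continuous on D' and Q = 'f is continuous on D'.

If f is continuous on D, then f is uniformly continuous on D.


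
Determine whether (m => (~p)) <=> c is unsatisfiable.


Truth table over {c, m, p}:
c | m | p | φ
-------------
False | False | False | False
True | False | False | True
False | True | False | False
True | True | False | True
False | False | True | False
True | False | True | True
False | True | True | True
True | True | True | False
Satisfying assignment at row 2: c=True, m=False, p=False gives True.

No, it is not a contradiction.


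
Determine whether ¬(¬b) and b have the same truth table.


Compare truth tables:
b | φ | ψ
---------
F | F | F
T | T | T
The columns φ and ψ agree on every row.

Yes, they are logically equivalent.


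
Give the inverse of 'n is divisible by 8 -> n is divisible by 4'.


The inverse of (P → Q) is (¬P → ¬Q). It is equivalent to the converse, not to the original.
Here P = 'n is divisible by 8' and Q = 'n is divisible by 4'.

If not (n is divisible by 8), then not (n is divisible by 4).


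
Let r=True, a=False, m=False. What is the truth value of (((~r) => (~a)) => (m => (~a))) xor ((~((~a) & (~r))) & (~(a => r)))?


Substitute r=True, a=False, m=False:
… (earlier sub-steps elided)
m => (~a) = False => True = True
((~r) => (~a)) => (m => (~a)) = True => True = True
~a = True
~r = False
(~a) & (~r) = True & False = False
~((~a) & (~r)) = True
a => r = False => True = True
~(a => r) = False
(~((~a) & (~r))) & (~(a => r)) = True & False = False
(((~r) => (~a)) => (m => (~a))) xor ((~((~a) & (~r))) & (~(a => r))) = True xor False = True

True


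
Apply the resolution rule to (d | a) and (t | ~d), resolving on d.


The clauses contain complementary literals d and ~d.
Resolution eliminates this pair and disjoins the remaining literals (merging duplicates).

(a | t)


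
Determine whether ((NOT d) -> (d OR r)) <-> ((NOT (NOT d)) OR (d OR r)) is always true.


Build the truth table over {d, r}:
d | r | φ
---------
F | F | T
T | F | T
F | T | T
T | T | T
Every row evaluates to true.

Yes, it is a tautology.


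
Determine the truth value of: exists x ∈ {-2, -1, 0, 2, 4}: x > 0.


Evaluate the predicate on each element: -2:False, -1:False, 0:False, 2:True, 4:True.
Witness x = 2 satisfies the predicate.

True


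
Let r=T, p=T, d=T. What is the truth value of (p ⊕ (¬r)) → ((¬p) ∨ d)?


Substitute r=T, p=T, d=T:
¬r = F
p ⊕ (¬r) = T ⊕ F = T
¬p = F
(¬p) ∨ d = F ∨ T = T
(p ⊕ (¬r)) → ((¬p) ∨ d) = T → T = T

T


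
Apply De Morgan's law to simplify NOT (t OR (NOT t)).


De Morgan: the negation of a disjunction is the conjunction of the negations.
Distribute NOT across OR, flipping it to AND, and negate each literal.

(NOT t) AND t


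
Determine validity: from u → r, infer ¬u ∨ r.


This matches the form of material implication: the conclusion follows in every model of the premises.

Valid.


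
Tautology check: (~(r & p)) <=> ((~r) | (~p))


Build the truth table over {p, r}:
p | r | φ
---------
False | False | True
True | False | True
False | True | True
True | True | True
Every row evaluates to true.

Yes, it is a tautology.


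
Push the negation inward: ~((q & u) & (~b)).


De Morgan: the negation of a conjunction is the disjunction of the negations.
Distribute ~ across &, flipping it to |, and negate each literal.

((~q) | (~u)) | b


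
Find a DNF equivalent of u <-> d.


Step 1: u ↔ d is true exactly when both agree: (u ∧ d) ∨ (¬u ∧ ¬d).

(u AND d) OR ((NOT u) AND (NOT d))


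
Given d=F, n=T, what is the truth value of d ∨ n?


Disjunction is false only when both operands are false.
Substitute: d=F, n=T.
F ∨ T evaluates to T.

T


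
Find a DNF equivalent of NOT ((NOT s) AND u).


Step 1: Apply De Morgan: ¬((¬s) ∧ u) = ¬(¬s) ∨ ¬u.
Step 2: Eliminate any double negations (¬¬X = X).

s OR (NOT u)


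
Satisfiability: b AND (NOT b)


Check all 2 assignments over {b}:
b | φ
-----
F | F
T | F
No assignment makes the formula true.

Unsatisfiable.


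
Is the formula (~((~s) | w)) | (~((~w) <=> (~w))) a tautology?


Build the truth table over {s, w}:
s | w | φ
---------
False | False | False
True | False | True
False | True | False
True | True | False
Counterexample at row 1: with s=False, w=False, the formula is False.

No, it is not a tautology.


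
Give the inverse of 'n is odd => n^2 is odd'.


The inverse of (P → Q) is (¬P → ¬Q). It is equivalent to the converse, not to the original.
Here P = 'n is odd' and Q = 'n^2 is odd'.

If not (n is odd), then not (n^2 is odd).


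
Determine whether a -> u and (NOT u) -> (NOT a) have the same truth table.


Compare truth tables:
a | u | φ | ψ
-------------
F | F | T | T
T | F | F | F
F | T | T | T
T | T | T | T
The columns φ and ψ agree on every row.

Yes, they are logically equivalent.


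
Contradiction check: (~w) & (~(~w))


Truth table over {w}:
w | φ
-----
False | False
True | False
Every row is false.

Yes, it is a contradiction.


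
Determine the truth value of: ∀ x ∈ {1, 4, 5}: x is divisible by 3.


Evaluate the predicate on each element: 1:F, 4:F, 5:F.
Counterexample x = 1 fails the predicate.

F


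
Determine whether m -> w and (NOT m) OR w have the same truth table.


Compare truth tables:
m | w | φ | ψ
-------------
F | F | T | T
T | F | F | F
F | T | T | T
T | T | T | T
The columns φ and ψ agree on every row.

Yes, they are logically equivalent.


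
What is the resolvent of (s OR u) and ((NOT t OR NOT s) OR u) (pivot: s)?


The clauses contain complementary literals s and NOTs.
Resolution eliminates this pair and disjoins the remaining literals (merging duplicates).

(u OR NOT t)


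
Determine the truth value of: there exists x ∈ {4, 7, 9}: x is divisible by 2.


Evaluate the predicate on each element: 4:T, 7:F, 9:F.
Witness x = 4 satisfies the predicate.

T


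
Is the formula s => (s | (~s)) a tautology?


Build the truth table over {s}:
s | φ
-----
False | True
True | True
Every row evaluates to true.

Yes, it is a tautology.


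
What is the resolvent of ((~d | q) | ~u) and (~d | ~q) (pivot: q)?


The clauses contain complementary literals q and ~q.
Resolution eliminates this pair and disjoins the remaining literals (merging duplicates).

(~d | ~u)


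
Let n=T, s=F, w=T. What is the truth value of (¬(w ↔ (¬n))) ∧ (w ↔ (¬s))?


Substitute n=T, s=F, w=T:
¬n = F
w ↔ (¬n) = T ↔ F = F
¬(w ↔ (¬n)) = T
¬s = T
w ↔ (¬s) = T ↔ T = T
(¬(w ↔ (¬n))) ∧ (w ↔ (¬s)) = T ∧ T = T

T


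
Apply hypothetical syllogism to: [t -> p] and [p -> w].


Hypothetical syllogism: from (P → Q) and (Q → R), infer (P → R).
Chain the two implications through the shared middle term 'p'.

t -> w


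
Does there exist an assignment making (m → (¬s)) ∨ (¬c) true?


Search for a satisfying assignment over {c, m, s}.
Try c=F, m=F, s=F: the formula evaluates to T.
A satisfying assignment exists.

Satisfiable.


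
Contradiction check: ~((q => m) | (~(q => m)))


Truth table over {m, q}:
m | q | φ
---------
False | False | False
True | False | False
False | True | False
True | True | False
Every row is false.

Yes, it is a contradiction.


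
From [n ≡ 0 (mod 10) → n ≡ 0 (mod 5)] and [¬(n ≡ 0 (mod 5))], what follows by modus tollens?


Modus tollens: from (P → Q) and ¬Q, infer ¬P.
Q = 'n ≡ 0 (mod 5)' is denied; since P → Q, P must also fail.

Not (n ≡ 0 (mod 10)).


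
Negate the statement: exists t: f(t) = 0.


¬(forall x: φ) = exists x: ¬φ, and ¬(exists x: φ) = forall x: ¬φ.
Apply to the existential statement.

forall t: ~(f(t) = 0)


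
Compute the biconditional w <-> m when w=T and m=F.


Biconditional is true when both operands have the same truth value.
Substitute: w=T, m=F.
T <-> F evaluates to F.

F


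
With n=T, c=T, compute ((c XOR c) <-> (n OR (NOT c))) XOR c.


Substitute n=T, c=T:
c XOR c = T XOR T = F
NOT c = F
n OR (NOT c) = T OR F = T
(c XOR c) <-> (n OR (NOT c)) = F <-> T = F
((c XOR c) <-> (n OR (NOT c))) XOR c = F XOR T = T

T


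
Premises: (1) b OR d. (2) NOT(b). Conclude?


Disjunctive syllogism: from (P ∨ Q) and ¬P, infer Q.
One disjunct, 'b', is ruled out; the other must hold.

d


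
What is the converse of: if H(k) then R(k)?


The converse of (P → Q) is (Q → P). It is not in general equivalent to the original.
Here P = 'H(k)' and Q = 'R(k)'.

If R(k), then H(k).


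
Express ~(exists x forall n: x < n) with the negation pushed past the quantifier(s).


Negation flips each quantifier (∀↔∃) and negates the inner predicate.
¬(exists x forall n: φ) = forall x exists n: ¬φ.

forall x exists n: ~(x < n)


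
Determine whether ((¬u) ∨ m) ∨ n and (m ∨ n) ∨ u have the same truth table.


Compare truth tables:
m | n | u | φ | ψ
-----------------
F | F | F | T | F
T | F | F | T | T
F | T | F | T | T
T | T | F | T | T
F | F | T | F | T
T | F | T | T | T
F | T | T | T | T
T | T | T | T | T
They differ at row 1 (m=F, n=F, u=F): φ=T but ψ=F.

No, they are not logically equivalent.


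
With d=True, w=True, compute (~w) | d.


Substitute d=True, w=True:
~w = False
(~w) | d = False | True = True

True


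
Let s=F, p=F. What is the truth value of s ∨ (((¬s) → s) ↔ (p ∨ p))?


Substitute s=F, p=F:
¬s = T
(¬s) → s = T → F = F
p ∨ p = F ∨ F = F
((¬s) → s) ↔ (p ∨ p) = F ↔ F = T
s ∨ (((¬s) → s) ↔ (p ∨ p)) = F ∨ T = T

T


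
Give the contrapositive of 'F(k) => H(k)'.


The contrapositive of (P → Q) is (¬Q → ¬P); it is logically equivalent to the original.
Here P = 'F(k)' and Q = 'H(k)'.

If not (H(k)), then not (F(k)).


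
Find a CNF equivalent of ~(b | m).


Step 1: Apply De Morgan: ¬(b ∨ m) = ¬b ∧ ¬m.

(~b) & (~m)


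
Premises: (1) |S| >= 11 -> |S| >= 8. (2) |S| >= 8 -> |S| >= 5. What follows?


Hypothetical syllogism: from (P → Q) and (Q → R), infer (P → R).
Chain the two implications through the shared middle term '|S| >= 8'.

|S| >= 11 -> |S| >= 5


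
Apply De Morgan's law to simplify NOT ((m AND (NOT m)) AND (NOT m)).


De Morgan: the negation of a conjunction is the disjunction of the negations.
Distribute NOT across AND, flipping it to OR, and negate each literal.

((NOT m) OR m) OR m


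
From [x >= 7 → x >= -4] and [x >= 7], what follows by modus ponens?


Modus ponens: from (P → Q) and P, infer Q.
P = 'x >= 7' is asserted, and P → Q holds, so Q follows.

x >= -4.


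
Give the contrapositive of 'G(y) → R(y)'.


The contrapositive of (P → Q) is (¬Q → ¬P); it is logically equivalent to the original.
Here P = 'G(y)' and Q = 'R(y)'.

If not (R(y)), then not (G(y)).


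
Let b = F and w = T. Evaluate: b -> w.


Implication is false only when antecedent is true and consequent is false.
Substitute: b=F, w=T.
F -> T evaluates to T.

T


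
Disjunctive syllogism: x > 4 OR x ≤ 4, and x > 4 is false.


Disjunctive syllogism: from (P ∨ Q) and ¬P, infer Q.
One disjunct, 'x > 4', is ruled out; the other must hold.

x ≤ 4


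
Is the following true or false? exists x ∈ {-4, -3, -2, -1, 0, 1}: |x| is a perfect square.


Evaluate the predicate on each element: -4:True, -3:False, -2:False, -1:True, 0:True, 1:True.
Witness x = -4 satisfies the predicate.

True


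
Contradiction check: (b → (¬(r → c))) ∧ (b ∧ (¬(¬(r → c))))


Truth table over {b, c, r}:
b | c | r | φ
-------------
F | F | F | F
T | F | F | F
F | T | F | F
T | T | F | F
F | F | T | F
T | F | T | F
F | T | T | F
T | T | T | F
Every row is false.

Yes, it is a contradiction.


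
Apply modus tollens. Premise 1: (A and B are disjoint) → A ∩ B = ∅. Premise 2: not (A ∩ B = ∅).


Modus tollens: from (P → Q) and ¬Q, infer ¬P.
Q = 'A ∩ B = ∅' is denied; since P → Q, P must also fail.

Not ((A and B are disjoint)).


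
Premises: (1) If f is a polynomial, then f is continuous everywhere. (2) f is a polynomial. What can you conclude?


Modus ponens: from (P → Q) and P, infer Q.
P = 'f is a polynomial' is asserted, and P → Q holds, so Q follows.

f is continuous everywhere.


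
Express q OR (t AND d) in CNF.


Step 1: Distribute ∨ over ∧: q ∨ (t ∧ d) = (q ∨ t) ∧ (q ∨ d).

(q OR t) AND (q OR d)


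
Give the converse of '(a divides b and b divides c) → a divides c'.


The converse of (P → Q) is (Q → P). It is not in general equivalent to the original.
Here P = '(a divides b and b divides c)' and Q = 'a divides c'.

If a divides c, then (a divides b and b divides c).


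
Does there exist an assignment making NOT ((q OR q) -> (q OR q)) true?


Check all 2 assignments over {q}:
q | φ
-----
F | F
T | F
No assignment makes the formula true.

Unsatisfiable.


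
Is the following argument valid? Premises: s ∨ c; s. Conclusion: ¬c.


This is affirming a disjunct (fallacy). There exist truth assignments where the premises are all true but the conclusion is false.

Invalid.


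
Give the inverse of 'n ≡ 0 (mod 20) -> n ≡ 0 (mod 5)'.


The inverse of (P → Q) is (¬P → ¬Q). It is equivalent to the converse, not to the original.
Here P = 'n ≡ 0 (mod 20)' and Q = 'n ≡ 0 (mod 5)'.

If not (n ≡ 0 (mod 20)), then not (n ≡ 0 (mod 5)).


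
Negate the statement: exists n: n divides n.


¬(forall x: φ) = exists x: ¬φ, and ¬(exists x: φ) = forall x: ¬φ.
Apply to the existential statement.

forall n: ~(n divides n)


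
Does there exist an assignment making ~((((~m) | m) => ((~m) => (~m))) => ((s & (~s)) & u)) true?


Search for a satisfying assignment over {m, s, u}.
Try m=False, s=False, u=False: the formula evaluates to True.
A satisfying assignment exists.

Satisfiable.


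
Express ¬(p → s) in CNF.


Step 1: Rewrite p → s as ¬p ∨ s.
Step 2: Negate: ¬(¬p ∨ s) = p ∧ ¬s (De Morgan + double negation).

p ∧ (¬s)


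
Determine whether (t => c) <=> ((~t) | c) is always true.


Build the truth table over {c, t}:
c | t | φ
---------
False | False | True
True | False | True
False | True | True
True | True | True
Every row evaluates to true.

Yes, it is a tautology.


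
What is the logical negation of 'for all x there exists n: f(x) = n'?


Negation flips each quantifier (∀↔∃) and negates the inner predicate.
¬(for all x there exists n: φ) = there exists x for all n: ¬φ.

there exists x for all n: NOT(f(x) = n)


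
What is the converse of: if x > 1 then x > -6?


The converse of (P → Q) is (Q → P). It is not in general equivalent to the original.
Here P = 'x > 1' and Q = 'x > -6'.

If x > -6, then x > 1.


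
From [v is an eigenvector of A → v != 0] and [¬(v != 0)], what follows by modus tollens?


Modus tollens: from (P → Q) and ¬Q, infer ¬P.
Q = 'v != 0' is denied; since P → Q, P must also fail.

Not (v is an eigenvector of A).


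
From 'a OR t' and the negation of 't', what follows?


Disjunctive syllogism: from (P ∨ Q) and ¬P, infer Q.
One disjunct, 't', is ruled out; the other must hold.

a


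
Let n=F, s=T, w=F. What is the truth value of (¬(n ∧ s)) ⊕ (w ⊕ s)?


Substitute n=F, s=T, w=F:
n ∧ s = F ∧ T = F
¬(n ∧ s) = T
w ⊕ s = F ⊕ T = T
(¬(n ∧ s)) ⊕ (w ⊕ s) = T ⊕ T = F

F


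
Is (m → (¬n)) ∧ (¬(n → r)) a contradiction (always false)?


Truth table over {m, n, r}:
m | n | r | φ
-------------
F | F | F | F
T | F | F | F
F | T | F | T
T | T | F | F
F | F | T | F
T | F | T | F
F | T | T | F
T | T | T | F
Satisfying assignment at row 3: m=F, n=T, r=F gives T.

No, it is not a contradiction.


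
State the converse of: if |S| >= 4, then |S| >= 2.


The converse of (P → Q) is (Q → P). It is not in general equivalent to the original.
Here P = '|S| >= 4' and Q = '|S| >= 2'.

If |S| >= 2, then |S| >= 4.


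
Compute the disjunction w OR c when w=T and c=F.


Disjunction is false only when both operands are false.
Substitute: w=T, c=F.
T OR F evaluates to T.

T


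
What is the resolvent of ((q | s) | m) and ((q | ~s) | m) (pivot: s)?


The clauses contain complementary literals s and ~s.
Resolution eliminates this pair and disjoins the remaining literals (merging duplicates).

(m | q)


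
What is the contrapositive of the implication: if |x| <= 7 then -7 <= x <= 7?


The contrapositive of (P → Q) is (¬Q → ¬P); it is logically equivalent to the original.
Here P = '|x| <= 7' and Q = '-7 <= x <= 7'.

If not (-7 <= x <= 7), then not (|x| <= 7).


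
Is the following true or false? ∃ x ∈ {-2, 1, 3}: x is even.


Evaluate the predicate on each element: -2:T, 1:F, 3:F.
Witness x = -2 satisfies the predicate.

T


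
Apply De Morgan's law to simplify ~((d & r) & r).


De Morgan: the negation of a conjunction is the disjunction of the negations.
Distribute ~ across &, flipping it to |, and negate each literal.

((~d) | (~r)) | (~r)


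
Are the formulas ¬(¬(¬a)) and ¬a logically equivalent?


Compare truth tables:
a | φ | ψ
---------
F | T | T
T | F | F
The columns φ and ψ agree on every row.

Yes, they are logically equivalent.


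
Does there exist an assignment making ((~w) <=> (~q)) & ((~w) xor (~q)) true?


Check all 4 assignments over {q, w}:
q | w | φ
---------
False | False | False
True | False | False
False | True | False
True | True | False
No assignment makes the formula true.

Unsatisfiable.


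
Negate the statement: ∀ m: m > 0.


¬(∀ x: φ) = ∃ x: ¬φ, and ¬(∃ x: φ) = ∀ x: ¬φ.
Apply to the universal statement.

∃ m: ¬(m > 0)


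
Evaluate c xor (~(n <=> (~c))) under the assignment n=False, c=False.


Substitute n=False, c=False:
~c = True
n <=> (~c) = False <=> True = False
~(n <=> (~c)) = True
c xor (~(n <=> (~c))) = False xor True = True

True


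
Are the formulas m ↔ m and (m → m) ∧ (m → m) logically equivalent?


Compare truth tables:
m | φ | ψ
---------
F | T | T
T | T | T
The columns φ and ψ agree on every row.

Yes, they are logically equivalent.


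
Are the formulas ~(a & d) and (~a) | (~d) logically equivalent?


Compare truth tables:
a | d | φ | ψ
-------------
False | False | True | True
True | False | True | True
False | True | True | True
True | True | False | False
The columns φ and ψ agree on every row.

Yes, they are logically equivalent.


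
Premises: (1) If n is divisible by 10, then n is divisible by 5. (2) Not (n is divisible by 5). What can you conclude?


Modus tollens: from (P → Q) and ¬Q, infer ¬P.
Q = 'n is divisible by 5' is denied; since P → Q, P must also fail.

Not (n is divisible by 10).


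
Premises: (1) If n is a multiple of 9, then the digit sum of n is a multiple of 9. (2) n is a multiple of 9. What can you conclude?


Modus ponens: from (P → Q) and P, infer Q.
P = 'n is a multiple of 9' is asserted, and P → Q holds, so Q follows.

the digit sum of n is a multiple of 9.


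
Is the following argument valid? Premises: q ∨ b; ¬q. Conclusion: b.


This matches the form of disjunctive syllogism: the conclusion follows in every model of the premises.

Valid.


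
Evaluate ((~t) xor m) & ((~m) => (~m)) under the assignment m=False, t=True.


Substitute m=False, t=True:
~t = False
(~t) xor m = False xor False = False
~m = True
~m = True
(~m) => (~m) = True => True = True
((~t) xor m) & ((~m) => (~m)) = False & True = False

False


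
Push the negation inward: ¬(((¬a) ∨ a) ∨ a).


De Morgan: the negation of a disjunction is the conjunction of the negations.
Distribute ¬ across ∨, flipping it to ∧, and negate each literal.

(a ∧ (¬a)) ∧ (¬a)


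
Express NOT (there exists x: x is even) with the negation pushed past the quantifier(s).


¬(for all x: φ) = there exists x: ¬φ, and ¬(there exists x: φ) = for all x: ¬φ.
Apply to the existential statement.

for all x: NOT(x is even)


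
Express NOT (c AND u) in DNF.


Step 1: Apply De Morgan: ¬(c ∧ u) = ¬c ∨ ¬u.

(NOT c) OR (NOT u)


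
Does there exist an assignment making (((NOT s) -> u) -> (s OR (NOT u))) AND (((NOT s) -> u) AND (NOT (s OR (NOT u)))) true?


Check all 4 assignments over {s, u}:
s | u | φ
---------
F | F | F
T | F | F
F | T | F
T | T | F
No assignment makes the formula true.

Unsatisfiable.


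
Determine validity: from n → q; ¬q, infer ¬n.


This matches the form of modus tollens: the conclusion follows in every model of the premises.

Valid.


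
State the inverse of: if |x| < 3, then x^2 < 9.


The inverse of (P → Q) is (¬P → ¬Q). It is equivalent to the converse, not to the original.
Here P = '|x| < 3' and Q = 'x^2 < 9'.

If not (|x| < 3), then not (x^2 < 9).


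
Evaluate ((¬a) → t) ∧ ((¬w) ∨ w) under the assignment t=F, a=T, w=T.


Substitute t=F, a=T, w=T:
¬a = F
(¬a) → t = F → F = T
¬w = F
(¬w) ∨ w = F ∨ T = T
((¬a) → t) ∧ ((¬w) ∨ w) = T ∧ T = T

T


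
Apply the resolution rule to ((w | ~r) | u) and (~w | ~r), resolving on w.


The clauses contain complementary literals w and ~w.
Resolution eliminates this pair and disjoins the remaining literals (merging duplicates).

(~r | u)


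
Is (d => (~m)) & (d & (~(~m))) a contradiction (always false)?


Truth table over {d, m}:
d | m | φ
---------
False | False | False
True | False | False
False | True | False
True | True | False
Every row is false.

Yes, it is a contradiction.


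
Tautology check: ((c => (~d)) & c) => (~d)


Build the truth table over {c, d}:
c | d | φ
---------
False | False | True
True | False | True
False | True | True
True | True | True
Every row evaluates to true.

Yes, it is a tautology.


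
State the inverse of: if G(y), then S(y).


The inverse of (P → Q) is (¬P → ¬Q). It is equivalent to the converse, not to the original.
Here P = 'G(y)' and Q = 'S(y)'.

If not (G(y)), then not (S(y)).


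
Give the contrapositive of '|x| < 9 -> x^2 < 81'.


The contrapositive of (P → Q) is (¬Q → ¬P); it is logically equivalent to the original.
Here P = '|x| < 9' and Q = 'x^2 < 81'.

If not (x^2 < 81), then not (|x| < 9).


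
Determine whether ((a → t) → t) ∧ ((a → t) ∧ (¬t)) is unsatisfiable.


Truth table over {a, t}:
a | t | φ
---------
F | F | F
T | F | F
F | T | F
T | T | F
Every row is false.

Yes, it is a contradiction.


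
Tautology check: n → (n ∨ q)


Build the truth table over {n, q}:
n | q | φ
---------
F | F | T
T | F | T
F | T | T
T | T | T
Every row evaluates to true.

Yes, it is a tautology.


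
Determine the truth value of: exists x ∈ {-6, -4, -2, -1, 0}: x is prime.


Evaluate the predicate on each element: -6:False, -4:False, -2:False, -1:False, 0:False.
No element satisfies the predicate.

False


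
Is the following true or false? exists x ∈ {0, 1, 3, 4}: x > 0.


Evaluate the predicate on each element: 0:False, 1:True, 3:True, 4:True.
Witness x = 1 satisfies the predicate.

True


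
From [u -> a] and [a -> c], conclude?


Hypothetical syllogism: from (P → Q) and (Q → R), infer (P → R).
Chain the two implications through the shared middle term 'a'.

u -> c


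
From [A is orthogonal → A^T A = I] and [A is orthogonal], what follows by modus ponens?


Modus ponens: from (P → Q) and P, infer Q.
P = 'A is orthogonal' is asserted, and P → Q holds, so Q follows.

A^T A = I.


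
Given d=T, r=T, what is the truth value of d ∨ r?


Disjunction is false only when both operands are false.
Substitute: d=T, r=T.
T ∨ T evaluates to T.

T


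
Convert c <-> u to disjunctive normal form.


Step 1: c ↔ u is true exactly when both agree: (c ∧ u) ∨ (¬c ∧ ¬u).

(c AND u) OR ((NOT c) AND (NOT u))


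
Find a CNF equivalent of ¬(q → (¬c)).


Step 1: Rewrite q → (¬c) as ¬q ∨ (¬c).
Step 2: Negate: ¬(¬q ∨ (¬c)) = q ∧ ¬(¬c) (De Morgan + double negation).
Step 3: Eliminate any double negations (¬¬X = X).

q ∧ c


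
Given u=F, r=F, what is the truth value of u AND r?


Conjunction is true only when both operands are true.
Substitute: u=F, r=F.
F AND F evaluates to F.

F


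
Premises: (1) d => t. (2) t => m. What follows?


Hypothetical syllogism: from (P → Q) and (Q → R), infer (P → R).
Chain the two implications through the shared middle term 't'.

d => m


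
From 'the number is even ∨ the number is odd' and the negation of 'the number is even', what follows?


Disjunctive syllogism: from (P ∨ Q) and ¬P, infer Q.
One disjunct, 'the number is even', is ruled out; the other must hold.

the number is odd


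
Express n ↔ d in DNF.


Step 1: n ↔ d is true exactly when both agree: (n ∧ d) ∨ (¬n ∧ ¬d).

(n ∧ d) ∨ ((¬n) ∧ (¬d))


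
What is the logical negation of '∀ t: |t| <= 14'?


¬(∀ x: φ) = ∃ x: ¬φ, and ¬(∃ x: φ) = ∀ x: ¬φ.
Apply to the universal statement.

∃ t: ¬(|t| <= 14)


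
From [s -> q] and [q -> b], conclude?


Hypothetical syllogism: from (P → Q) and (Q → R), infer (P → R).
Chain the two implications through the shared middle term 'q'.

s -> b


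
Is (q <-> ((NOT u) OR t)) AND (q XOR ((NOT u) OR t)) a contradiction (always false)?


Truth table over {q, t, u}:
q | t | u | φ
-------------
F | F | F | F
T | F | F | F
F | T | F | F
T | T | F | F
F | F | T | F
T | F | T | F
F | T | T | F
T | T | T | F
Every row is false.

Yes, it is a contradiction.


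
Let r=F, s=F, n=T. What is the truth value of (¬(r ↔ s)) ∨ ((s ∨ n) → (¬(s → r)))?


Substitute r=F, s=F, n=T:
r ↔ s = F ↔ F = T
¬(r ↔ s) = F
s ∨ n = F ∨ T = T
s → r = F → F = T
¬(s → r) = F
(s ∨ n) → (¬(s → r)) = T → F = F
(¬(r ↔ s)) ∨ ((s ∨ n) → (¬(s → r))) = F ∨ F = F

F


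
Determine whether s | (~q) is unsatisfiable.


Truth table over {q, s}:
q | s | φ
---------
False | False | True
True | False | False
False | True | True
True | True | True
Satisfying assignment at row 1: q=False, s=False gives True.

No, it is not a contradiction.


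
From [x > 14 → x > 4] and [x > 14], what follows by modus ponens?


Modus ponens: from (P → Q) and P, infer Q.
P = 'x > 14' is asserted, and P → Q holds, so Q follows.

x > 4.


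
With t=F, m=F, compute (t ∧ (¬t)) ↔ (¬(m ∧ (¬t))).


Substitute t=F, m=F:
¬t = T
t ∧ (¬t) = F ∧ T = F
¬t = T
m ∧ (¬t) = F ∧ T = F
¬(m ∧ (¬t)) = T
(t ∧ (¬t)) ↔ (¬(m ∧ (¬t))) = F ↔ T = F

F


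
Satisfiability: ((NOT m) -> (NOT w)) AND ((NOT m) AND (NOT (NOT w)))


Check all 4 assignments over {m, w}:
m | w | φ
---------
F | F | F
T | F | F
F | T | F
T | T | F
No assignment makes the formula true.

Unsatisfiable.


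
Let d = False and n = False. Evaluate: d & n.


Conjunction is true only when both operands are true.
Substitute: d=False, n=False.
False & False evaluates to False.

False


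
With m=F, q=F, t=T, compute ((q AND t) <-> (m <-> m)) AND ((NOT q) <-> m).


Substitute m=F, q=F, t=T:
q AND t = F AND T = F
m <-> m = F <-> F = T
(q AND t) <-> (m <-> m) = F <-> T = F
NOT q = T
(NOT q) <-> m = T <-> F = F
((q AND t) <-> (m <-> m)) AND ((NOT q) <-> m) = F AND F = F

F


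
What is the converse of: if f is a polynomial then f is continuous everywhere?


The converse of (P → Q) is (Q → P). It is not in general equivalent to the original.
Here P = 'f is a polynomial' and Q = 'f is continuous everywhere'.

If f is continuous everywhere, then f is a polynomial.


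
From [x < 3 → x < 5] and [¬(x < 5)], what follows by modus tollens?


Modus tollens: from (P → Q) and ¬Q, infer ¬P.
Q = 'x < 5' is denied; since P → Q, P must also fail.

Not (x < 3).


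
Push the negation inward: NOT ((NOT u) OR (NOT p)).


De Morgan: the negation of a disjunction is the conjunction of the negations.
Distribute NOT across OR, flipping it to AND, and negate each literal.

u AND p


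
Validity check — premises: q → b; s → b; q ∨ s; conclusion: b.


This matches the form of proof by cases: the conclusion follows in every model of the premises.

Valid.


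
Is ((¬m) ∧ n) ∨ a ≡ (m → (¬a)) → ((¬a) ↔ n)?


Compare truth tables:
a | m | n | φ | ψ
-----------------
F | F | F | F | F
T | F | F | T | T
F | T | F | F | F
T | T | F | T | T
F | F | T | T | T
T | F | T | T | F
F | T | T | F | T
T | T | T | T | T
They differ at row 6 (a=T, m=F, n=T): φ=T but ψ=F.

No, they are not logically equivalent.


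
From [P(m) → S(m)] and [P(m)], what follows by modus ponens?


Modus ponens: from (P → Q) and P, infer Q.
P = 'P(m)' is asserted, and P → Q holds, so Q follows.

S(m).


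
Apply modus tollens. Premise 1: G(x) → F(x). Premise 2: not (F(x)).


Modus tollens: from (P → Q) and ¬Q, infer ¬P.
Q = 'F(x)' is denied; since P → Q, P must also fail.

Not (G(x)).


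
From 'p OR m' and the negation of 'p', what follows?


Disjunctive syllogism: from (P ∨ Q) and ¬P, infer Q.
One disjunct, 'p', is ruled out; the other must hold.

m


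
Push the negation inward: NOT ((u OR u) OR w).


De Morgan: the negation of a disjunction is the conjunction of the negations.
Distribute NOT across OR, flipping it to AND, and negate each literal.

((NOT u) AND (NOT u)) AND (NOT w)


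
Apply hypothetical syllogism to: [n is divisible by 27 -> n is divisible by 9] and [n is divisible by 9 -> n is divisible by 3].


Hypothetical syllogism: from (P → Q) and (Q → R), infer (P → R).
Chain the two implications through the shared middle term 'n is divisible by 9'.

n is divisible by 27 -> n is divisible by 3


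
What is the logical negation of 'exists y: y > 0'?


¬(forall x: φ) = exists x: ¬φ, and ¬(exists x: φ) = forall x: ¬φ.
Apply to the existential statement.

forall y: ~(y > 0)


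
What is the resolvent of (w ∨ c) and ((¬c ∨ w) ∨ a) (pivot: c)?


The clauses contain complementary literals c and ¬c.
Resolution eliminates this pair and disjoins the remaining literals (merging duplicates).

(w ∨ a)
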